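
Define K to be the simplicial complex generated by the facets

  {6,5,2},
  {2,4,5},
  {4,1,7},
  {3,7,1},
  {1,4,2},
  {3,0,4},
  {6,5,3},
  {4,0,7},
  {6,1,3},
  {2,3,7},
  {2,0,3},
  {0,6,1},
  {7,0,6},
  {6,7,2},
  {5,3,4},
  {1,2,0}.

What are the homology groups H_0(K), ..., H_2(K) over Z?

H_0 ≅ Z,  H_1 ≅ Z^2,  H_2 ≅ Z.

Order the vertices as 0 < 1 < 2 < 3 < 4 < 5 < 6 < 7. Listing each simplex with vertices in this order, K has dimension 2 with simplices:

  0-simplices (8): [0], [1], [2], [3], [4], [5], [6], [7]
  1-simplices (24): (24 of them)
  2-simplices (16): [0,1,2], [0,1,6], [0,2,3], [0,3,4], [0,4,7], [0,6,7], [1,2,4], [1,3,6], [1,3,7], [1,4,7], [2,3,7], [2,4,5], [2,5,6], [2,6,7], [3,4,5], [3,5,6]

giving chain groups C_0 ≅ Z^8, C_1 ≅ Z^24, C_2 ≅ Z^16.

∂_1: C_1 → C_0 sends each edge [p,q] (with p < q) to q − p.
The resulting 8×24 matrix has rank 7, and its Smith normal form has invariant factors (1,1,1,1,1,1,1).

Boundary ∂_2: C_2 → C_1 acts by ∂[p,q,r] = [q,r] − [p,r] + [p,q]. For instance
  ∂[1,3,7] = [3,7] − [1,7] + [1,3],
  ∂[0,3,4] = [3,4] − [0,4] + [0,3].
The resulting 24×16 matrix has rank 15, and its Smith normal form has invariant factors (1,1,1,1,1,1,1,1,1,1,1,1,1,1,1).

Computing H_k = (kernel of ∂_k) / (image of ∂_{k+1}):

  H_0: rank C_0 − rank ∂_1 = 8 − 7 = 1, and the invariant factors of ∂_1 are all 1, so H_0 = Z.
  H_1: rank ker ∂_1 − rank ∂_2 = (24 − 7) − 15 = 2, and the invariant factors of ∂_2 are all 1, so H_1 = Z^2.
  H_2: rank ker ∂_2 − rank ∂_3 = (16 − 15) − 0 = 1, and there is no ∂_3, so H_2 = Z.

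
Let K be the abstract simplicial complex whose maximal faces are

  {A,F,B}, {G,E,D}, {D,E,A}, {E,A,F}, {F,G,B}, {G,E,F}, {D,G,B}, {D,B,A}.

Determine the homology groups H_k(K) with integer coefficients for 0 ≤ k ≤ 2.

H_0 = Z,  H_1 = 0,  H_2 = Z.

Fix the vertex order A < B < D < E < F < G and write every simplex with vertices in increasing order. Then dim K = 2 and the simplices of K are:

  0-simplices (6): A, B, D, E, F, G
  1-simplices (12): AB, AD, AE, AF, BD, BF, BG, DE, DG, EF, EG, FG
  2-simplices (8): ABD, ABF, ADE, AEF, BDG, BFG, DEG, EFG

Hence C_0 ≅ Z^6, C_1 ≅ Z^12, C_2 ≅ Z^8.

The boundary map ∂_1: C_1 → C_0 sends each edge [p,q] (with p < q) to q − p. For instance
  ∂AB = B − A.
As a 6×12 matrix over Z this has rank 5, with invariant factors (1,1,1,1,1).

∂_2: C_2 → C_1 sends each 2-simplex [p,q,r] to [q,r] − [p,r] + [p,q]. For instance
  ∂AEF = EF − AF + AE,
  ∂ADE = DE − AE + AD.
The 12×8 boundary matrix has rank 7 and Smith normal form diag(1,1,1,1,1,1,1).

Now H_k = ker ∂_k / im ∂_{k+1}, so:

  H_0: rank C_0 − rank ∂_1 = 6 − 5 = 1, and the invariant factors of ∂_1 are all 1, so H_0 = Z.
  H_1: rank ker ∂_1 − rank ∂_2 = (12 − 5) − 7 = 0, and the invariant factors of ∂_2 are all 1, so H_1 = 0.
  H_2: rank ker ∂_2 − rank ∂_3 = (8 − 7) − 0 = 1, and there is no ∂_3, so H_2 = Z.

(K is a triangulation of the 2-sphere S^2.)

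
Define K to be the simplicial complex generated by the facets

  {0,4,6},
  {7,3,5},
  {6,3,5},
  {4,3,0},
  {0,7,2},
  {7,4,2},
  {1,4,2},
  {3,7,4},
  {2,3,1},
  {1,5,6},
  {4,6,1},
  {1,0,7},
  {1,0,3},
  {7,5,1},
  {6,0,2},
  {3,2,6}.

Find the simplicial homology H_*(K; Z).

H_0 = Z,  H_1 = Z^2,  H_2 = Z.

K has 8 vertices, 24 edges, 16 triangles.
rank ∂_0 = 0, rank ∂_1 = 7 ⇒ b_0 = 8 − 0 − 7 = 1; all invariant factors of ∂_1 are 1 so no torsion. So H_0 ≅ Z.
rank ∂_1 = 7, rank ∂_2 = 15 ⇒ b_1 = 24 − 7 − 15 = 2; all invariant factors of ∂_2 are 1 so no torsion. So H_1 ≅ Z^2.
rank ∂_2 = 15, rank ∂_3 = 0 ⇒ b_2 = 16 − 15 − 0 = 1. So H_2 ≅ Z.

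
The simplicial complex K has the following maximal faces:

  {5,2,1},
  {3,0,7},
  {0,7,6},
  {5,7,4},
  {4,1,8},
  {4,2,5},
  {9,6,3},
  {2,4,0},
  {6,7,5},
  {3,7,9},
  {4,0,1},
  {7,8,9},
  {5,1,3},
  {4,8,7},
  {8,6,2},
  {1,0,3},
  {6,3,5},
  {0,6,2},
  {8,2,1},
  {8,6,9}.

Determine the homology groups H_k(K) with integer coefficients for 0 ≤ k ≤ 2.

H_0 ≅ Z,  H_1 ≅ Z ⊕ Z/2Z,  H_2 = 0.

Fix the vertex order 0 < 1 < 2 < 3 < 4 < 5 < 6 < 7 < 8 < 9 and write every simplex with vertices in increasing order. Then dim K = 2 and the simplices of K are:

  0-simplices (10): [0], [1], [2], [3], [4], [5], [6], [7], [8], [9]
  1-simplices (30): (30 of them)
  2-simplices (20): (20 of them)

giving chain groups C_0 ≅ Z^10, C_1 ≅ Z^30, C_2 ≅ Z^20.

Boundary ∂_1: C_1 → C_0 maps an edge to its endpoints' difference, ∂[p,q] = q − p.
The resulting 10×30 matrix has rank 9, and its Smith normal form has invariant factors (1,1,1,1,1,1,1,1,1).

Boundary ∂_2: C_2 → C_1 acts by ∂[p,q,r] = [q,r] − [p,r] + [p,q]. For instance
  ∂[2,4,5] = [4,5] − [2,5] + [2,4],
  ∂[0,1,3] = [1,3] − [0,3] + [0,1].
The 30×20 boundary matrix has rank 20 and Smith normal form diag(1,1,1,1,1,1,1,1,1,1,1,1,1,1,1,1,1,1,1,2).

From H_k ≅ ker(∂_k) / im(∂_{k+1}) we obtain:

  H_0: rank C_0 − rank ∂_1 = 10 − 9 = 1, and the invariant factors of ∂_1 are all 1, so H_0 ≅ Z.
  H_1: rank ker ∂_1 − rank ∂_2 = (30 − 9) − 20 = 1, and ∂_2 has invariant factor 2 > 1, so H_1 ≅ Z ⊕ Z/2Z.
  H_2: rank ker ∂_2 − rank ∂_3 = (20 − 20) − 0 = 0, and there is no ∂_3, so H_2 ≅ 0.

As a check, the Euler characteristic is 10 − 30 + 20 = 0, which agrees with 1 − 1 + 0 = 0.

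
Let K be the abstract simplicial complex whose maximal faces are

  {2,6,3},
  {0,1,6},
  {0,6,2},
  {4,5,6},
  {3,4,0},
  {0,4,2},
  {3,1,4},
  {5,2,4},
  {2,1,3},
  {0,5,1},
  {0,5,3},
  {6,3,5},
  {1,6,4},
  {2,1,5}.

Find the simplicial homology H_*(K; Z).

H_0 ≅ Z,  H_1 ≅ Z^2,  H_2 ≅ Z.

Fix the vertex order 0 < 1 < 2 < 3 < 4 < 5 < 6 and write every simplex with vertices in increasing order. Then dim K = 2 and the simplices of K are:

  0-simplices (7): [0], [1], [2], [3], [4], [5], [6]
  1-simplices (21): [0,1], [0,2], [0,3], [0,4], [0,5], [0,6], [1,2], [1,3], [1,4], [1,5], [1,6], [2,3], [2,4], [2,5], [2,6], [3,4], [3,5], [3,6], [4,5], [4,6], [5,6]
  2-simplices (14): [0,1,5], [0,1,6], [0,2,4], [0,2,6], [0,3,4], [0,3,5], [1,2,3], [1,2,5], [1,3,4], [1,4,6], [2,3,6], [2,4,5], [3,5,6], [4,5,6]

Hence C_0 ≅ Z^7, C_1 ≅ Z^21, C_2 ≅ Z^14.

Boundary ∂_1: C_1 → C_0 is given by ∂[p,q] = [q] − [p]. For instance
  ∂[2,4] = [4] − [2].
This gives a 7×21 integer matrix of rank 6; reducing to Smith normal form yields diagonal entries (1,1,1,1,1,1).

The boundary map ∂_2: C_2 → C_1 sends each 2-simplex [p,q,r] to [q,r] − [p,r] + [p,q]. For instance
  ∂[1,4,6] = [4,6] − [1,6] + [1,4],
  ∂[0,1,5] = [1,5] − [0,5] + [0,1].
The resulting 21×14 matrix has rank 13, and its Smith normal form has invariant factors (1,1,1,1,1,1,1,1,1,1,1,1,1).

From H_k ≅ ker(∂_k) / im(∂_{k+1}) we obtain:

  H_0: rank C_0 − rank ∂_1 = 7 − 6 = 1, and the invariant factors of ∂_1 are all 1, so H_0 ≅ Z.
  H_1: rank ker ∂_1 − rank ∂_2 = (21 − 6) − 13 = 2, and the invariant factors of ∂_2 are all 1, so H_1 ≅ Z^2.
  H_2: rank ker ∂_2 − rank ∂_3 = (14 − 13) − 0 = 1, and there is no ∂_3, so H_2 ≅ Z.

As a check, the Euler characteristic is 7 − 21 + 14 = 0, which agrees with 1 − 2 + 1 = 0.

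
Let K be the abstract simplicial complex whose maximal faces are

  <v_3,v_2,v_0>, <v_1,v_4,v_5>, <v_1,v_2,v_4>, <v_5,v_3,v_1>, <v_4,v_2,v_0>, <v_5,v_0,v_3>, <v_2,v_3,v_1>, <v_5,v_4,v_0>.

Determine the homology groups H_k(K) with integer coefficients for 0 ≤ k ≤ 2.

H_0 = Z,  H_1 = 0,  H_2 = Z.

Take the total order v_0 < v_1 < v_2 < v_3 < v_4 < v_5 on the vertex set. Then K (dimension 2) consists of the simplices:

  0-simplices (6): [v_0], [v_1], [v_2], [v_3], [v_4], [v_5]
  1-simplices (12): [v_0,v_2], [v_0,v_3], [v_0,v_4], [v_0,v_5], [v_1,v_2], [v_1,v_3], [v_1,v_4], [v_1,v_5], [v_2,v_3], [v_2,v_4], [v_3,v_5], [v_4,v_5]
  2-simplices (8): [v_0,v_2,v_3], [v_0,v_2,v_4], [v_0,v_3,v_5], [v_0,v_4,v_5], [v_1,v_2,v_3], [v_1,v_2,v_4], [v_1,v_3,v_5], [v_1,v_4,v_5]

so the chain groups are C_0 ≅ Z^6, C_1 ≅ Z^12, C_2 ≅ Z^8.

Boundary ∂_1: C_1 → C_0 is given by ∂[p,q] = [q] − [p].
The resulting 6×12 matrix has rank 5, and its Smith normal form has invariant factors (1,1,1,1,1).

Boundary ∂_2: C_2 → C_1 maps a triangle to the signed sum of its edges. For instance
  ∂[v_1,v_4,v_5] = [v_4,v_5] − [v_1,v_5] + [v_1,v_4],
  ∂[v_0,v_4,v_5] = [v_4,v_5] − [v_0,v_5] + [v_0,v_4].
The resulting 12×8 matrix has rank 7, and its Smith normal form has invariant factors (1,1,1,1,1,1,1).

From H_k ≅ ker(∂_k) / im(∂_{k+1}) we obtain:

  H_0: rank C_0 − rank ∂_1 = 6 − 5 = 1, and the invariant factors of ∂_1 are all 1, so H_0 = Z.
  H_1: rank ker ∂_1 − rank ∂_2 = (12 − 5) − 7 = 0, and the invariant factors of ∂_2 are all 1, so H_1 = 0.
  H_2: rank ker ∂_2 − rank ∂_3 = (8 − 7) − 0 = 1, and there is no ∂_3, so H_2 = Z.

As a check, the Euler characteristic is 6 − 12 + 8 = 2, which agrees with 1 − 0 + 1 = 2.
(K is a triangulation of the 2-sphere S^2.)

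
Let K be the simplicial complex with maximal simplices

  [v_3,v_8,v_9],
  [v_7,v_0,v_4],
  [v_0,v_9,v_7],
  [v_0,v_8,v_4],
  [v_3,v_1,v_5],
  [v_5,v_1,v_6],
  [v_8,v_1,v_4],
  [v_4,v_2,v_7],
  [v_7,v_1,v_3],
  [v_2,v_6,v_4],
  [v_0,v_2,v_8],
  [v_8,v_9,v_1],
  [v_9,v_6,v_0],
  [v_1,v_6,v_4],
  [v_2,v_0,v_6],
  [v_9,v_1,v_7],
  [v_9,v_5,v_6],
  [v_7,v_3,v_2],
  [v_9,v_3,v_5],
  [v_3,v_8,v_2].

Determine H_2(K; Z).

H_2 = 0.

Order the vertices as v_0 < v_1 < v_2 < v_3 < v_4 < v_5 < v_6 < v_7 < v_8 < v_9. Listing each simplex with vertices in this order, K has dimension 2 with simplices:

  0-simplices (10): [v_0], [v_1], [v_2], [v_3], [v_4], [v_5], [v_6], [v_7], [v_8], [v_9]
  1-simplices (30): (30 of them)
  2-simplices (20): (20 of them)

Hence C_0 ≅ Z^10, C_1 ≅ Z^30, C_2 ≅ Z^20.

The boundary map ∂_1: C_1 → C_0 is given by ∂[p,q] = [q] − [p]. For instance
  ∂[v_1,v_5] = [v_5] − [v_1].
The 10×30 boundary matrix has rank 9 and Smith normal form diag(1,1,1,1,1,1,1,1,1).

∂_2: C_2 → C_1 sends each 2-simplex [p,q,r] to [q,r] − [p,r] + [p,q]. For instance
  ∂[v_2,v_3,v_8] = [v_3,v_8] − [v_2,v_8] + [v_2,v_3],
  ∂[v_1,v_8,v_9] = [v_8,v_9] − [v_1,v_9] + [v_1,v_8].
The 30×20 boundary matrix has rank 20 and Smith normal form diag(1,1,1,1,1,1,1,1,1,1,1,1,1,1,1,1,1,1,1,2).

Computing H_k = (kernel of ∂_k) / (image of ∂_{k+1}):

  H_2: rank ker ∂_2 − rank ∂_3 = (20 − 20) − 0 = 0, and there is no ∂_3, so H_2 = 0.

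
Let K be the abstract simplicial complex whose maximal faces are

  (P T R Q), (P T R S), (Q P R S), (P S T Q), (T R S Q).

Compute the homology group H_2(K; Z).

Take the total order P < Q < R < S < T on the vertex set. Then K (dimension 3) consists of the simplices:

  0-simplices (5): P, Q, R, S, T
  1-simplices (10): PQ, PR, PS, PT, QR, QS, QT, RS, RT, ST
  2-simplices (10): PQR, PQS, PQT, PRS, PRT, PST, QRS, QRT, QST, RST
  3-simplices (5): PQRS, PQRT, PQST, PRST, QRST

Hence C_0 ≅ Z^5, C_1 ≅ Z^10, C_2 ≅ Z^10, C_3 ≅ Z^5.

∂_1: C_1 → C_0 is given by ∂[p,q] = [q] − [p]. For instance
  ∂QT = T − Q.
The resulting 5×10 matrix has rank 4, and its Smith normal form has invariant factors (1,1,1,1).

∂_2: C_2 → C_1 maps a triangle to the signed sum of its edges. For instance
  ∂QST = ST − QT + QS,
  ∂QRT = RT − QT + QR.
This gives a 10×10 integer matrix of rank 6; reducing to Smith normal form yields diagonal entries (1,1,1,1,1,1).

∂_3: C_3 → C_2 sends each 3-simplex σ to the alternating sum Σ_i (−1)^i (σ with its i-th vertex removed). For instance
  ∂PQRT = QRT − PRT + PQT − PQR,
  ∂QRST = RST − QST + QRT − QRS.
This gives a 10×5 integer matrix of rank 4; reducing to Smith normal form yields diagonal entries (1,1,1,1).

Reading off H_k = ker ∂_k / im ∂_{k+1}:

  H_2: rank ker ∂_2 − rank ∂_3 = (10 − 6) − 4 = 0, and the invariant factors of ∂_3 are all 1, so H_2 ≅ 0.

(K is a triangulation of the 3-sphere S^3.)

H_2 ≅ 0.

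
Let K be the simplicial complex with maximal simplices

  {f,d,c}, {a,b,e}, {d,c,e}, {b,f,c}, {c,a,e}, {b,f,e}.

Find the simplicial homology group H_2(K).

H_2 ≅ 0.

Order the vertices as a < b < c < d < e < f. Listing each simplex with vertices in this order, K has dimension 2 with simplices:

  0-simplices (6): a, b, c, d, e, f
  1-simplices (12): ab, ac, ae, bc, be, bf, cd, ce, cf, de, df, ef
  2-simplices (6): abe, ace, bcf, bef, cde, cdf

so the chain groups are C_0 ≅ Z^6, C_1 ≅ Z^12, C_2 ≅ Z^6.

Boundary ∂_1: C_1 → C_0 sends each edge [p,q] (with p < q) to q − p.
The resulting 6×12 matrix has rank 5, and its Smith normal form has invariant factors (1,1,1,1,1).

∂_2: C_2 → C_1 acts by ∂[p,q,r] = [q,r] − [p,r] + [p,q]. For instance
  ∂cdf = df − cf + cd,
  ∂bcf = cf − bf + bc.
The resulting 12×6 matrix has rank 6, and its Smith normal form has invariant factors (1,1,1,1,1,1).

Computing H_k = (kernel of ∂_k) / (image of ∂_{k+1}):

  H_2: rank ker ∂_2 − rank ∂_3 = (6 − 6) − 0 = 0, and there is no ∂_3, so H_2 = 0.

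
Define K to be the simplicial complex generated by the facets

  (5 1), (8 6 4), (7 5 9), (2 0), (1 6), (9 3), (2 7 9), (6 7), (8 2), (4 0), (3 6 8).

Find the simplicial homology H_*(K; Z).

Take the total order 0 < 1 < 2 < 3 < 4 < 5 < 6 < 7 < 8 < 9 on the vertex set. Then K (dimension 2) consists of the simplices:

  0-simplices (10): [0], [1], [2], [3], [4], [5], [6], [7], [8], [9]
  1-simplices (17): [0,2], [0,4], [1,5], [1,6], [2,7], [2,8], [2,9], [3,6], [3,8], [3,9], [4,6], [4,8], [5,7], [5,9], [6,7], [6,8], [7,9]
  2-simplices (4): [2,7,9], [3,6,8], [4,6,8], [5,7,9]

so the chain groups are C_0 ≅ Z^10, C_1 ≅ Z^17, C_2 ≅ Z^4.

The boundary map ∂_1: C_1 → C_0 sends each edge [p,q] (with p < q) to q − p.
This gives a 10×17 integer matrix of rank 9; reducing to Smith normal form yields diagonal entries (1,1,1,1,1,1,1,1,1).

Boundary ∂_2: C_2 → C_1 acts by ∂[p,q,r] = [q,r] − [p,r] + [p,q]. For instance
  ∂[4,6,8] = [6,8] − [4,8] + [4,6],
  ∂[2,7,9] = [7,9] − [2,9] + [2,7].
The resulting 17×4 matrix has rank 4, and its Smith normal form has invariant factors (1,1,1,1).

Reading off H_k = ker ∂_k / im ∂_{k+1}:

  H_0: rank C_0 − rank ∂_1 = 10 − 9 = 1, and the invariant factors of ∂_1 are all 1, so H_0 = Z.
  H_1: rank ker ∂_1 − rank ∂_2 = (17 − 9) − 4 = 4, and the invariant factors of ∂_2 are all 1, so H_1 = Z^4.
  H_2: rank ker ∂_2 − rank ∂_3 = (4 − 4) − 0 = 0, and there is no ∂_3, so H_2 = 0.

H_0 ≅ Z,  H_1 ≅ Z^4,  H_2 = 0.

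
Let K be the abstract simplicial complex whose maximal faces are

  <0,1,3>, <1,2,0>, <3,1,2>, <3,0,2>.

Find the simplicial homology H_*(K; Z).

H_0 ≅ Z,  H_1 = 0,  H_2 ≅ Z.

K has 4 vertices, 6 edges, 4 triangles.
rank ∂_0 = 0, rank ∂_1 = 3 ⇒ b_0 = 4 − 0 − 3 = 1; all invariant factors of ∂_1 are 1 so no torsion. So H_0 ≅ Z.
rank ∂_1 = 3, rank ∂_2 = 3 ⇒ b_1 = 6 − 3 − 3 = 0; all invariant factors of ∂_2 are 1 so no torsion. So H_1 ≅ 0.
rank ∂_2 = 3, rank ∂_3 = 0 ⇒ b_2 = 4 − 3 − 0 = 1. So H_2 ≅ Z.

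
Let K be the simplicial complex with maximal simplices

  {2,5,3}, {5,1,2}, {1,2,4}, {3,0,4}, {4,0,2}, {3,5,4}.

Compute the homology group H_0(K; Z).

Order the vertices as 0 < 1 < 2 < 3 < 4 < 5. Listing each simplex with vertices in this order, K has dimension 2 with simplices:

  0-simplices (6): [0], [1], [2], [3], [4], [5]
  1-simplices (12): [0,2], [0,3], [0,4], [1,2], [1,4], [1,5], [2,3], [2,4], [2,5], [3,4], [3,5], [4,5]
  2-simplices (6): [0,2,4], [0,3,4], [1,2,4], [1,2,5], [2,3,5], [3,4,5]

giving chain groups C_0 ≅ Z^6, C_1 ≅ Z^12, C_2 ≅ Z^6.

The boundary map ∂_1: C_1 → C_0 is given by ∂[p,q] = [q] − [p].
As a 6×12 matrix over Z this has rank 5, with invariant factors (1,1,1,1,1).

The boundary map ∂_2: C_2 → C_1 acts by ∂[p,q,r] = [q,r] − [p,r] + [p,q]. For instance
  ∂[1,2,4] = [2,4] − [1,4] + [1,2],
  ∂[0,2,4] = [2,4] − [0,4] + [0,2].
This gives a 12×6 integer matrix of rank 6; reducing to Smith normal form yields diagonal entries (1,1,1,1,1,1).

Reading off H_k = ker ∂_k / im ∂_{k+1}:

  H_0: rank C_0 − rank ∂_1 = 6 − 5 = 1, and the invariant factors of ∂_1 are all 1, so H_0 = Z.

H_0 ≅ Z.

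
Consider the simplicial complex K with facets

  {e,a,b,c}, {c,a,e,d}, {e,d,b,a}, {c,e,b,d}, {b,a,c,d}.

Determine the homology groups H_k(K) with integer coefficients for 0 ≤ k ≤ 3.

H_0 = Z,  H_1 = 0,  H_2 = 0,  H_3 = Z.

Order the vertices as a < b < c < d < e. Listing each simplex with vertices in this order, K has dimension 3 with simplices:

  0-simplices (5): a, b, c, d, e
  1-simplices (10): ab, ac, ad, ae, bc, bd, be, cd, ce, de
  2-simplices (10): abc, abd, abe, acd, ace, ade, bcd, bce, bde, cde
  3-simplices (5): abcd, abce, abde, acde, bcde

Hence C_0 ≅ Z^5, C_1 ≅ Z^10, C_2 ≅ Z^10, C_3 ≅ Z^5.

Boundary ∂_1: C_1 → C_0 sends each edge [p,q] (with p < q) to q − p. For instance
  ∂be = e − b.
As a 5×10 matrix over Z this has rank 4, with invariant factors (1,1,1,1).

The boundary map ∂_2: C_2 → C_1 acts by ∂[p,q,r] = [q,r] − [p,r] + [p,q]. For instance
  ∂abd = bd − ad + ab,
  ∂ade = de − ae + ad.
The resulting 10×10 matrix has rank 6, and its Smith normal form has invariant factors (1,1,1,1,1,1).

∂_3: C_3 → C_2 sends each 3-simplex σ to the alternating sum Σ_i (−1)^i (σ with its i-th vertex removed). For instance
  ∂abce = bce − ace + abe − abc,
  ∂bcde = cde − bde + bce − bcd.
This gives a 10×5 integer matrix of rank 4; reducing to Smith normal form yields diagonal entries (1,1,1,1).

Now H_k = ker ∂_k / im ∂_{k+1}, so:

  H_0: rank C_0 − rank ∂_1 = 5 − 4 = 1, and the invariant factors of ∂_1 are all 1, so H_0 = Z.
  H_1: rank ker ∂_1 − rank ∂_2 = (10 − 4) − 6 = 0, and the invariant factors of ∂_2 are all 1, so H_1 = 0.
  H_2: rank ker ∂_2 − rank ∂_3 = (10 − 6) − 4 = 0, and the invariant factors of ∂_3 are all 1, so H_2 = 0.
  H_3: rank ker ∂_3 − rank ∂_4 = (5 − 4) − 0 = 1, and there is no ∂_4, so H_3 = Z.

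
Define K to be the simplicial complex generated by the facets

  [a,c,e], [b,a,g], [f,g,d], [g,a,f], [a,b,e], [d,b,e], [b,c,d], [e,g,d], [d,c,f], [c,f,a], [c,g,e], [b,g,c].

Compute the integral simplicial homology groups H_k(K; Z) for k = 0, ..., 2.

H_0 = Z,  H_1 = Z/2,  H_2 = 0.

Take the total order a < b < c < d < e < f < g on the vertex set. Then K (dimension 2) consists of the simplices:

  0-simplices (7): a, b, c, d, e, f, g
  1-simplices (18): ab, ac, ae, af, ag, bc, bd, be, bg, cd, ce, cf, cg, de, df, dg, eg, fg
  2-simplices (12): abe, abg, ace, acf, afg, bcd, bcg, bde, cdf, ceg, deg, dfg

so the chain groups are C_0 ≅ Z^7, C_1 ≅ Z^18, C_2 ≅ Z^12.

Boundary ∂_1: C_1 → C_0 maps an edge to its endpoints' difference, ∂[p,q] = q − p. For instance
  ∂bc = c − b.
The 7×18 boundary matrix has rank 6 and Smith normal form diag(1,1,1,1,1,1).

Boundary ∂_2: C_2 → C_1 acts by ∂[p,q,r] = [q,r] − [p,r] + [p,q]. For instance
  ∂ceg = eg − cg + ce,
  ∂abg = bg − ag + ab.
The resulting 18×12 matrix has rank 12, and its Smith normal form has invariant factors (1,1,1,1,1,1,1,1,1,1,1,2).

From H_k ≅ ker(∂_k) / im(∂_{k+1}) we obtain:

  H_0: rank C_0 − rank ∂_1 = 7 − 6 = 1, and the invariant factors of ∂_1 are all 1, so H_0 = Z.
  H_1: rank ker ∂_1 − rank ∂_2 = (18 − 6) − 12 = 0, and ∂_2 has invariant factor 2 > 1, so H_1 = Z/2.
  H_2: rank ker ∂_2 − rank ∂_3 = (12 − 12) − 0 = 0, and there is no ∂_3, so H_2 = 0.

As a check, the Euler characteristic is 7 − 18 + 12 = 1, which agrees with 1 − 0 + 0 = 1.
(K is a triangulation of the real projective plane RP^2.)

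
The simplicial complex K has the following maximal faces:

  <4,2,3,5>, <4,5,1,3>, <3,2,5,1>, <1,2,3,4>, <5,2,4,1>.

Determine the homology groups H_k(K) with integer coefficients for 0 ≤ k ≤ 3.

H_0 = Z,  H_1 = 0,  H_2 = 0,  H_3 = Z.

K has 5 vertices, 10 edges, 10 triangles, 5 3-simplices.
rank ∂_0 = 0, rank ∂_1 = 4 ⇒ b_0 = 5 − 0 − 4 = 1; all invariant factors of ∂_1 are 1 so no torsion. So H_0 ≅ Z.
rank ∂_1 = 4, rank ∂_2 = 6 ⇒ b_1 = 10 − 4 − 6 = 0; all invariant factors of ∂_2 are 1 so no torsion. So H_1 ≅ 0.
rank ∂_2 = 6, rank ∂_3 = 4 ⇒ b_2 = 10 − 6 − 4 = 0; all invariant factors of ∂_3 are 1 so no torsion. So H_2 ≅ 0.
rank ∂_3 = 4, rank ∂_4 = 0 ⇒ b_3 = 5 − 4 − 0 = 1. So H_3 ≅ Z.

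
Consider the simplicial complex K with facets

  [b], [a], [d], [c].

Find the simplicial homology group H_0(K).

H_0 = Z^4.

K has 4 vertices.
rank ∂_0 = 0, rank ∂_1 = 0 ⇒ b_0 = 4 − 0 − 0 = 4. So H_0 ≅ Z^4.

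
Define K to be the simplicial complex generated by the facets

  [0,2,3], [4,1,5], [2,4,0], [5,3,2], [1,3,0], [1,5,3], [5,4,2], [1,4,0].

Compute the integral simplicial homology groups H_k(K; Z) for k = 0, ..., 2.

H_0 = Z,  H_1 = 0,  H_2 = Z.

Order the vertices as 0 < 1 < 2 < 3 < 4 < 5. Listing each simplex with vertices in this order, K has dimension 2 with simplices:

  0-simplices (6): [0], [1], [2], [3], [4], [5]
  1-simplices (12): [0,1], [0,2], [0,3], [0,4], [1,3], [1,4], [1,5], [2,3], [2,4], [2,5], [3,5], [4,5]
  2-simplices (8): [0,1,3], [0,1,4], [0,2,3], [0,2,4], [1,3,5], [1,4,5], [2,3,5], [2,4,5]

so the chain groups are C_0 ≅ Z^6, C_1 ≅ Z^12, C_2 ≅ Z^8.

The boundary map ∂_1: C_1 → C_0 maps an edge to its endpoints' difference, ∂[p,q] = q − p. For instance
  ∂[2,4] = [4] − [2].
This gives a 6×12 integer matrix of rank 5; reducing to Smith normal form yields diagonal entries (1,1,1,1,1).

Boundary ∂_2: C_2 → C_1 maps a triangle to the signed sum of its edges. For instance
  ∂[2,3,5] = [3,5] − [2,5] + [2,3],
  ∂[0,1,3] = [1,3] − [0,3] + [0,1].
As a 12×8 matrix over Z this has rank 7, with invariant factors (1,1,1,1,1,1,1).

Reading off H_k = ker ∂_k / im ∂_{k+1}:

  H_0: rank C_0 − rank ∂_1 = 6 − 5 = 1, and the invariant factors of ∂_1 are all 1, so H_0 ≅ Z.
  H_1: rank ker ∂_1 − rank ∂_2 = (12 − 5) − 7 = 0, and the invariant factors of ∂_2 are all 1, so H_1 ≅ 0.
  H_2: rank ker ∂_2 − rank ∂_3 = (8 − 7) − 0 = 1, and there is no ∂_3, so H_2 ≅ Z.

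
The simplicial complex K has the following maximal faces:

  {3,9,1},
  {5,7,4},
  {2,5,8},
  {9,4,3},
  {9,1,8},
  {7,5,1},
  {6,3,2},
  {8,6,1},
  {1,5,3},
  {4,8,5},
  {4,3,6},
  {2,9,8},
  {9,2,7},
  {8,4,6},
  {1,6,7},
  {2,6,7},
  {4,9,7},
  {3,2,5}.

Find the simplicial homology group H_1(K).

We work with the vertex ordering 1 < 2 < 3 < 4 < 5 < 6 < 7 < 8 < 9. The simplices of K, each written with vertices in increasing order, are:

  0-simplices (9): [1], [2], [3], [4], [5], [6], [7], [8], [9]
  1-simplices (27): (27 of them)
  2-simplices (18): [1,3,5], [1,3,9], [1,5,7], [1,6,7], [1,6,8], [1,8,9], [2,3,5], [2,3,6], [2,5,8], [2,6,7], [2,7,9], [2,8,9], [3,4,6], [3,4,9], [4,5,7], [4,5,8], [4,6,8], [4,7,9]

Hence C_0 ≅ Z^9, C_1 ≅ Z^27, C_2 ≅ Z^18.

Boundary ∂_1: C_1 → C_0 sends each edge [p,q] (with p < q) to q − p. For instance
  ∂[2,6] = [6] − [2].
This gives a 9×27 integer matrix of rank 8; reducing to Smith normal form yields diagonal entries (1,1,1,1,1,1,1,1).

The boundary map ∂_2: C_2 → C_1 sends each 2-simplex [p,q,r] to [q,r] − [p,r] + [p,q]. For instance
  ∂[4,6,8] = [6,8] − [4,8] + [4,6],
  ∂[1,5,7] = [5,7] − [1,7] + [1,5].
The 27×18 boundary matrix has rank 17 and Smith normal form diag(1,1,1,1,1,1,1,1,1,1,1,1,1,1,1,1,1).

From H_k ≅ ker(∂_k) / im(∂_{k+1}) we obtain:

  H_1: rank ker ∂_1 − rank ∂_2 = (27 − 8) − 17 = 2, and the invariant factors of ∂_2 are all 1, so H_1 ≅ Z^2.

H_1 = Z^2.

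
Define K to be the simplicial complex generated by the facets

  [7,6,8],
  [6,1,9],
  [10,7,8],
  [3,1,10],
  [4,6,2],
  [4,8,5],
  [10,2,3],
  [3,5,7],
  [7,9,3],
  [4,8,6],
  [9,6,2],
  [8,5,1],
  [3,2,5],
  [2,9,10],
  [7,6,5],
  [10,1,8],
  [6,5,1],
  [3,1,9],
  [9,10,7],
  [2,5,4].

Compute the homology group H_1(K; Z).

H_1 = Z ⊕ Z/2.

Order the vertices as 1 < 2 < 3 < 4 < 5 < 6 < 7 < 8 < 9 < 10. Listing each simplex with vertices in this order, K has dimension 2 with simplices:

  0-simplices (10): [1], [2], [3], [4], [5], [6], [7], [8], [9], [10]
  1-simplices (30): (30 of them)
  2-simplices (20): (20 of them)

so the chain groups are C_0 ≅ Z^10, C_1 ≅ Z^30, C_2 ≅ Z^20.

Boundary ∂_1: C_1 → C_0 sends each edge [p,q] (with p < q) to q − p. For instance
  ∂[1,8] = [8] − [1].
The 10×30 boundary matrix has rank 9 and Smith normal form diag(1,1,1,1,1,1,1,1,1).

The boundary map ∂_2: C_2 → C_1 maps a triangle to the signed sum of its edges. For instance
  ∂[2,9,10] = [9,10] − [2,10] + [2,9],
  ∂[5,6,7] = [6,7] − [5,7] + [5,6].
As a 30×20 matrix over Z this has rank 20, with invariant factors (1,1,1,1,1,1,1,1,1,1,1,1,1,1,1,1,1,1,1,2).

Reading off H_k = ker ∂_k / im ∂_{k+1}:

  H_1: rank ker ∂_1 − rank ∂_2 = (30 − 9) − 20 = 1, and ∂_2 has invariant factor 2 > 1, so H_1 = Z ⊕ Z/2.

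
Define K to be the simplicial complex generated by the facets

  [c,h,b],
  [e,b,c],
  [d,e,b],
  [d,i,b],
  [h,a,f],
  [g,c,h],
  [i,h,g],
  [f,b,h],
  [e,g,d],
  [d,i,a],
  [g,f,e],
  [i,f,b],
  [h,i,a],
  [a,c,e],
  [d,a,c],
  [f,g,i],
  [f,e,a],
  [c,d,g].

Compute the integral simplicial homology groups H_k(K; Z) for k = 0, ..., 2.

Fix the vertex order a < b < c < d < e < f < g < h < i and write every simplex with vertices in increasing order. Then dim K = 2 and the simplices of K are:

  0-simplices (9): a, b, c, d, e, f, g, h, i
  1-simplices (27): ac, ad, ae, af, ah, ai, bc, bd, be, bf, bh, bi, cd, ce, cg, ch, de, dg, di, ef, eg, fg, fh, fi, gh, gi, hi
  2-simplices (18): acd, ace, adi, aef, afh, ahi, bce, bch, bde, bdi, bfh, bfi, cdg, cgh, deg, efg, fgi, ghi

so the chain groups are C_0 ≅ Z^9, C_1 ≅ Z^27, C_2 ≅ Z^18.

Boundary ∂_1: C_1 → C_0 maps an edge to its endpoints' difference, ∂[p,q] = q − p. For instance
  ∂ef = f − e.
As a 9×27 matrix over Z this has rank 8, with invariant factors (1,1,1,1,1,1,1,1).

The boundary map ∂_2: C_2 → C_1 sends each 2-simplex [p,q,r] to [q,r] − [p,r] + [p,q]. For instance
  ∂adi = di − ai + ad,
  ∂bfh = fh − bh + bf.
The 27×18 boundary matrix has rank 18 and Smith normal form diag(1,1,1,1,1,1,1,1,1,1,1,1,1,1,1,1,1,2).

From H_k ≅ ker(∂_k) / im(∂_{k+1}) we obtain:

  H_0: rank C_0 − rank ∂_1 = 9 − 8 = 1, and the invariant factors of ∂_1 are all 1, so H_0 ≅ Z.
  H_1: rank ker ∂_1 − rank ∂_2 = (27 − 8) − 18 = 1, and ∂_2 has invariant factor 2 > 1, so H_1 ≅ Z ⊕ Z/2.
  H_2: rank ker ∂_2 − rank ∂_3 = (18 − 18) − 0 = 0, and there is no ∂_3, so H_2 ≅ 0.

As a check, the Euler characteristic is 9 − 27 + 18 = 0, which agrees with 1 − 1 + 0 = 0.

H_0 = Z,  H_1 = Z ⊕ Z/2,  H_2 = 0.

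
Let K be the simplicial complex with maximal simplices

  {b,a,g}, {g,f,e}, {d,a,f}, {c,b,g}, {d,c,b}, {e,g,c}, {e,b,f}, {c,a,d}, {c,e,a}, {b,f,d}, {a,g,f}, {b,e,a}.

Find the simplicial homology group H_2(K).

H_2 = 0.

Take the total order a < b < c < d < e < f < g on the vertex set. Then K (dimension 2) consists of the simplices:

  0-simplices (7): a, b, c, d, e, f, g
  1-simplices (18): ab, ac, ad, ae, af, ag, bc, bd, be, bf, bg, cd, ce, cg, df, ef, eg, fg
  2-simplices (12): abe, abg, acd, ace, adf, afg, bcd, bcg, bdf, bef, ceg, efg

Hence C_0 ≅ Z^7, C_1 ≅ Z^18, C_2 ≅ Z^12.

The boundary map ∂_1: C_1 → C_0 maps an edge to its endpoints' difference, ∂[p,q] = q − p.
As a 7×18 matrix over Z this has rank 6, with invariant factors (1,1,1,1,1,1).

The boundary map ∂_2: C_2 → C_1 maps a triangle to the signed sum of its edges. For instance
  ∂bdf = df − bf + bd,
  ∂afg = fg − ag + af.
The resulting 18×12 matrix has rank 12, and its Smith normal form has invariant factors (1,1,1,1,1,1,1,1,1,1,1,2).

Computing H_k = (kernel of ∂_k) / (image of ∂_{k+1}):

  H_2: rank ker ∂_2 − rank ∂_3 = (12 − 12) − 0 = 0, and there is no ∂_3, so H_2 ≅ 0.

(K is a triangulation of the real projective plane RP^2.)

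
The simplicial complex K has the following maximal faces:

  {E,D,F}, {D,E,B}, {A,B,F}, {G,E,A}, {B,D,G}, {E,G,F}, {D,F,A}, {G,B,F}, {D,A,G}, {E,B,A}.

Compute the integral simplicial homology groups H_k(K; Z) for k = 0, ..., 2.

H_0 = Z,  H_1 = Z/2,  H_2 = 0.

Take the total order A < B < D < E < F < G on the vertex set. Then K (dimension 2) consists of the simplices:

  0-simplices (6): A, B, D, E, F, G
  1-simplices (15): AB, AD, AE, AF, AG, BD, BE, BF, BG, DE, DF, DG, EF, EG, FG
  2-simplices (10): ABE, ABF, ADF, ADG, AEG, BDE, BDG, BFG, DEF, EFG

so the chain groups are C_0 ≅ Z^6, C_1 ≅ Z^15, C_2 ≅ Z^10.

The boundary map ∂_1: C_1 → C_0 maps an edge to its endpoints' difference, ∂[p,q] = q − p.
The 6×15 boundary matrix has rank 5 and Smith normal form diag(1,1,1,1,1).

∂_2: C_2 → C_1 maps a triangle to the signed sum of its edges. For instance
  ∂ABE = BE − AE + AB,
  ∂BDG = DG − BG + BD.
The 15×10 boundary matrix has rank 10 and Smith normal form diag(1,1,1,1,1,1,1,1,1,2).

From H_k ≅ ker(∂_k) / im(∂_{k+1}) we obtain:

  H_0: rank C_0 − rank ∂_1 = 6 − 5 = 1, and the invariant factors of ∂_1 are all 1, so H_0 ≅ Z.
  H_1: rank ker ∂_1 − rank ∂_2 = (15 − 5) − 10 = 0, and ∂_2 has invariant factor 2 > 1, so H_1 ≅ Z/2.
  H_2: rank ker ∂_2 − rank ∂_3 = (10 − 10) − 0 = 0, and there is no ∂_3, so H_2 ≅ 0.

As a check, the Euler characteristic is 6 − 15 + 10 = 1, which agrees with 1 − 0 + 0 = 1.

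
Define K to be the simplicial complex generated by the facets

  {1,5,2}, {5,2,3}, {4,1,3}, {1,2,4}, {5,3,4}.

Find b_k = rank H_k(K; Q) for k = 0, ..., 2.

b_0 = 1, b_1 = 1, b_2 = 0.

We work with the vertex ordering 1 < 2 < 3 < 4 < 5. The simplices of K, each written with vertices in increasing order, are:

  0-simplices (5): [1], [2], [3], [4], [5]
  1-simplices (10): [1,2], [1,3], [1,4], [1,5], [2,3], [2,4], [2,5], [3,4], [3,5], [4,5]
  2-simplices (5): [1,2,4], [1,2,5], [1,3,4], [2,3,5], [3,4,5]

so the chain groups are C_0 ≅ Z^5, C_1 ≅ Z^10, C_2 ≅ Z^5.

∂_1: C_1 → C_0 sends each edge [p,q] (with p < q) to q − p.
The resulting 5×10 matrix has rank 4, and its Smith normal form has invariant factors (1,1,1,1).

The boundary map ∂_2: C_2 → C_1 sends each 2-simplex [p,q,r] to [q,r] − [p,r] + [p,q]. For instance
  ∂[3,4,5] = [4,5] − [3,5] + [3,4],
  ∂[1,2,5] = [2,5] − [1,5] + [1,2].
The 10×5 boundary matrix has rank 5 and Smith normal form diag(1,1,1,1,1).

From H_k ≅ ker(∂_k) / im(∂_{k+1}) we obtain:

  H_0: rank C_0 − rank ∂_1 = 5 − 4 = 1, and the invariant factors of ∂_1 are all 1, so H_0 ≅ Z.
  H_1: rank ker ∂_1 − rank ∂_2 = (10 − 4) − 5 = 1, and the invariant factors of ∂_2 are all 1, so H_1 ≅ Z.
  H_2: rank ker ∂_2 − rank ∂_3 = (5 − 5) − 0 = 0, and there is no ∂_3, so H_2 ≅ 0.

Hence the Betti numbers are b_0 = 1, b_1 = 1, b_2 = 0.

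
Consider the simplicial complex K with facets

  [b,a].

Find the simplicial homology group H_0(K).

Order the vertices as a < b. Listing each simplex with vertices in this order, K has dimension 1 with simplices:

  0-simplices (2): a, b
  1-simplices (1): ab

giving chain groups C_0 ≅ Z^2, C_1 ≅ Z^1.

The boundary map ∂_1: C_1 → C_0 maps an edge to its endpoints' difference, ∂[p,q] = q − p.
As a 2×1 matrix over Z this has rank 1, with invariant factors (1).

Reading off H_k = ker ∂_k / im ∂_{k+1}:

  H_0: rank C_0 − rank ∂_1 = 2 − 1 = 1, and the invariant factors of ∂_1 are all 1, so H_0 = Z.

(K is a triangulation of the 1-simplex.)

H_0 ≅ Z.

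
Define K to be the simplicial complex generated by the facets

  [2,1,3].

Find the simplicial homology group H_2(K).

H_2 = 0.

Take the total order 1 < 2 < 3 on the vertex set. Then K (dimension 2) consists of the simplices:

  0-simplices (3): [1], [2], [3]
  1-simplices (3): [1,2], [1,3], [2,3]
  2-simplices (1): [1,2,3]

Hence C_0 ≅ Z^3, C_1 ≅ Z^3, C_2 ≅ Z^1.

The boundary map ∂_1: C_1 → C_0 sends each edge [p,q] (with p < q) to q − p. For instance
  ∂[1,2] = [2] − [1].
As a 3×3 matrix over Z this has rank 2, with invariant factors (1,1).

∂_2: C_2 → C_1 acts by ∂[p,q,r] = [q,r] − [p,r] + [p,q]. For instance
  ∂[1,2,3] = [2,3] − [1,3] + [1,2].
The resulting 3×1 matrix has rank 1, and its Smith normal form has invariant factors (1).

Reading off H_k = ker ∂_k / im ∂_{k+1}:

  H_2: rank ker ∂_2 − rank ∂_3 = (1 − 1) − 0 = 0, and there is no ∂_3, so H_2 = 0.

(K is a triangulation of the 2-simplex.)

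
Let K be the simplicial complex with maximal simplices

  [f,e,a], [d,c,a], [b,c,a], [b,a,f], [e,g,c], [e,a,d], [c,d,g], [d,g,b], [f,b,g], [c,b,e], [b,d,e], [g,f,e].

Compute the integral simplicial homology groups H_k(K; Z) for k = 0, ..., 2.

Order the vertices as a < b < c < d < e < f < g. Listing each simplex with vertices in this order, K has dimension 2 with simplices:

  0-simplices (7): a, b, c, d, e, f, g
  1-simplices (18): ab, ac, ad, ae, af, bc, bd, be, bf, bg, cd, ce, cg, de, dg, ef, eg, fg
  2-simplices (12): abc, abf, acd, ade, aef, bce, bde, bdg, bfg, cdg, ceg, efg

giving chain groups C_0 ≅ Z^7, C_1 ≅ Z^18, C_2 ≅ Z^12.

Boundary ∂_1: C_1 → C_0 is given by ∂[p,q] = [q] − [p].
The resulting 7×18 matrix has rank 6, and its Smith normal form has invariant factors (1,1,1,1,1,1).

Boundary ∂_2: C_2 → C_1 maps a triangle to the signed sum of its edges. For instance
  ∂cdg = dg − cg + cd,
  ∂abc = bc − ac + ab.
As a 18×12 matrix over Z this has rank 12, with invariant factors (1,1,1,1,1,1,1,1,1,1,1,2).

Reading off H_k = ker ∂_k / im ∂_{k+1}:

  H_0: rank C_0 − rank ∂_1 = 7 − 6 = 1, and the invariant factors of ∂_1 are all 1, so H_0 = Z.
  H_1: rank ker ∂_1 − rank ∂_2 = (18 − 6) − 12 = 0, and ∂_2 has invariant factor 2 > 1, so H_1 = Z/2.
  H_2: rank ker ∂_2 − rank ∂_3 = (12 − 12) − 0 = 0, and there is no ∂_3, so H_2 = 0.

H_0 ≅ Z,  H_1 ≅ Z/2,  H_2 = 0.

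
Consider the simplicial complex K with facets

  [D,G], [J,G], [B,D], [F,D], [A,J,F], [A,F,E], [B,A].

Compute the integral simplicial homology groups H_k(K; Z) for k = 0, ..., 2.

H_0 ≅ Z,  H_1 ≅ Z^2,  H_2 = 0.

K has 7 vertices, 10 edges, 2 triangles.
rank ∂_0 = 0, rank ∂_1 = 6 ⇒ b_0 = 7 − 0 − 6 = 1; all invariant factors of ∂_1 are 1 so no torsion. So H_0 = Z.
rank ∂_1 = 6, rank ∂_2 = 2 ⇒ b_1 = 10 − 6 − 2 = 2; all invariant factors of ∂_2 are 1 so no torsion. So H_1 = Z^2.
rank ∂_2 = 2, rank ∂_3 = 0 ⇒ b_2 = 2 − 2 − 0 = 0. So H_2 = 0.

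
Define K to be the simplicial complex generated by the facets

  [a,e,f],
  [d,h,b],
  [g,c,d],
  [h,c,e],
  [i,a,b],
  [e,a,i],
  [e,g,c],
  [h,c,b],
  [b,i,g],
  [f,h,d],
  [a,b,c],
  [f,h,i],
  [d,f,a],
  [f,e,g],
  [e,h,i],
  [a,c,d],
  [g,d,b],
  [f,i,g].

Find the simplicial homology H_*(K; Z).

H_0 ≅ Z,  H_1 ≅ Z ⊕ Z/2Z,  H_2 = 0.

Fix the vertex order a < b < c < d < e < f < g < h < i and write every simplex with vertices in increasing order. Then dim K = 2 and the simplices of K are:

  0-simplices (9): a, b, c, d, e, f, g, h, i
  1-simplices (27): ab, ac, ad, ae, af, ai, bc, bd, bg, bh, bi, cd, ce, cg, ch, df, dg, dh, ef, eg, eh, ei, fg, fh, fi, gi, hi
  2-simplices (18): abc, abi, acd, adf, aef, aei, bch, bdg, bdh, bgi, cdg, ceg, ceh, dfh, efg, ehi, fgi, fhi

Hence C_0 ≅ Z^9, C_1 ≅ Z^27, C_2 ≅ Z^18.

The boundary map ∂_1: C_1 → C_0 maps an edge to its endpoints' difference, ∂[p,q] = q − p. For instance
  ∂ac = c − a.
The resulting 9×27 matrix has rank 8, and its Smith normal form has invariant factors (1,1,1,1,1,1,1,1).

Boundary ∂_2: C_2 → C_1 acts by ∂[p,q,r] = [q,r] − [p,r] + [p,q]. For instance
  ∂fhi = hi − fi + fh,
  ∂ceg = eg − cg + ce.
This gives a 27×18 integer matrix of rank 18; reducing to Smith normal form yields diagonal entries (1,1,1,1,1,1,1,1,1,1,1,1,1,1,1,1,1,2).

From H_k ≅ ker(∂_k) / im(∂_{k+1}) we obtain:

  H_0: rank C_0 − rank ∂_1 = 9 − 8 = 1, and the invariant factors of ∂_1 are all 1, so H_0 ≅ Z.
  H_1: rank ker ∂_1 − rank ∂_2 = (27 − 8) − 18 = 1, and ∂_2 has invariant factor 2 > 1, so H_1 ≅ Z ⊕ Z/2Z.
  H_2: rank ker ∂_2 − rank ∂_3 = (18 − 18) − 0 = 0, and there is no ∂_3, so H_2 ≅ 0.

As a check, the Euler characteristic is 9 − 27 + 18 = 0, which agrees with 1 − 1 + 0 = 0.
(K is a triangulation of the Klein bottle.)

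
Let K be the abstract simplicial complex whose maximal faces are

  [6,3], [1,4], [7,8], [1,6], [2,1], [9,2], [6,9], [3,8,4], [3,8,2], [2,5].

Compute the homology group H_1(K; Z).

Fix the vertex order 1 < 2 < 3 < 4 < 5 < 6 < 7 < 8 < 9 and write every simplex with vertices in increasing order. Then dim K = 2 and the simplices of K are:

  0-simplices (9): [1], [2], [3], [4], [5], [6], [7], [8], [9]
  1-simplices (13): [1,2], [1,4], [1,6], [2,3], [2,5], [2,8], [2,9], [3,4], [3,6], [3,8], [4,8], [6,9], [7,8]
  2-simplices (2): [2,3,8], [3,4,8]

so the chain groups are C_0 ≅ Z^9, C_1 ≅ Z^13, C_2 ≅ Z^2.

Boundary ∂_1: C_1 → C_0 is given by ∂[p,q] = [q] − [p].
The resulting 9×13 matrix has rank 8, and its Smith normal form has invariant factors (1,1,1,1,1,1,1,1).

The boundary map ∂_2: C_2 → C_1 acts by ∂[p,q,r] = [q,r] − [p,r] + [p,q]. For instance
  ∂[2,3,8] = [3,8] − [2,8] + [2,3],
  ∂[3,4,8] = [4,8] − [3,8] + [3,4].
The 13×2 boundary matrix has rank 2 and Smith normal form diag(1,1).

From H_k ≅ ker(∂_k) / im(∂_{k+1}) we obtain:

  H_1: rank ker ∂_1 − rank ∂_2 = (13 − 8) − 2 = 3, and the invariant factors of ∂_2 are all 1, so H_1 = Z^3.

H_1 ≅ Z^3.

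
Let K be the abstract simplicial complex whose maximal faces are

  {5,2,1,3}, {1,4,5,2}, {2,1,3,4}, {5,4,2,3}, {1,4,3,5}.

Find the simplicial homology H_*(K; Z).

Take the total order 1 < 2 < 3 < 4 < 5 on the vertex set. Then K (dimension 3) consists of the simplices:

  0-simplices (5): [1], [2], [3], [4], [5]
  1-simplices (10): [1,2], [1,3], [1,4], [1,5], [2,3], [2,4], [2,5], [3,4], [3,5], [4,5]
  2-simplices (10): [1,2,3], [1,2,4], [1,2,5], [1,3,4], [1,3,5], [1,4,5], [2,3,4], [2,3,5], [2,4,5], [3,4,5]
  3-simplices (5): [1,2,3,4], [1,2,3,5], [1,2,4,5], [1,3,4,5], [2,3,4,5]

so the chain groups are C_0 ≅ Z^5, C_1 ≅ Z^10, C_2 ≅ Z^10, C_3 ≅ Z^5.

∂_1: C_1 → C_0 maps an edge to its endpoints' difference, ∂[p,q] = q − p.
The 5×10 boundary matrix has rank 4 and Smith normal form diag(1,1,1,1).

The boundary map ∂_2: C_2 → C_1 acts by ∂[p,q,r] = [q,r] − [p,r] + [p,q]. For instance
  ∂[1,2,5] = [2,5] − [1,5] + [1,2],
  ∂[1,2,4] = [2,4] − [1,4] + [1,2].
As a 10×10 matrix over Z this has rank 6, with invariant factors (1,1,1,1,1,1).

The boundary map ∂_3: C_3 → C_2 sends each 3-simplex σ to the alternating sum Σ_i (−1)^i (σ with its i-th vertex removed). For instance
  ∂[2,3,4,5] = [3,4,5] − [2,4,5] + [2,3,5] − [2,3,4],
  ∂[1,2,3,5] = [2,3,5] − [1,3,5] + [1,2,5] − [1,2,3].
This gives a 10×5 integer matrix of rank 4; reducing to Smith normal form yields diagonal entries (1,1,1,1).

From H_k ≅ ker(∂_k) / im(∂_{k+1}) we obtain:

  H_0: rank C_0 − rank ∂_1 = 5 − 4 = 1, and the invariant factors of ∂_1 are all 1, so H_0 ≅ Z.
  H_1: rank ker ∂_1 − rank ∂_2 = (10 − 4) − 6 = 0, and the invariant factors of ∂_2 are all 1, so H_1 ≅ 0.
  H_2: rank ker ∂_2 − rank ∂_3 = (10 − 6) − 4 = 0, and the invariant factors of ∂_3 are all 1, so H_2 ≅ 0.
  H_3: rank ker ∂_3 − rank ∂_4 = (5 − 4) − 0 = 1, and there is no ∂_4, so H_3 ≅ Z.

As a check, the Euler characteristic is 5 − 10 + 10 − 5 = 0, which agrees with 1 − 0 + 0 − 1 = 0.

H_0 ≅ Z,  H_1 = 0,  H_2 = 0,  H_3 ≅ Z.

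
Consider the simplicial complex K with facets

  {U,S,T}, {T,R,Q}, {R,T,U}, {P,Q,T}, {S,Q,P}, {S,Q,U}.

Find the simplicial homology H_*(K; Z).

H_0 = Z,  H_1 = Z,  H_2 = 0.

Take the total order P < Q < R < S < T < U on the vertex set. Then K (dimension 2) consists of the simplices:

  0-simplices (6): P, Q, R, S, T, U
  1-simplices (12): PQ, PS, PT, QR, QS, QT, QU, RT, RU, ST, SU, TU
  2-simplices (6): PQS, PQT, QRT, QSU, RTU, STU

so the chain groups are C_0 ≅ Z^6, C_1 ≅ Z^12, C_2 ≅ Z^6.

∂_1: C_1 → C_0 is given by ∂[p,q] = [q] − [p].
The 6×12 boundary matrix has rank 5 and Smith normal form diag(1,1,1,1,1).

∂_2: C_2 → C_1 acts by ∂[p,q,r] = [q,r] − [p,r] + [p,q]. For instance
  ∂QRT = RT − QT + QR,
  ∂QSU = SU − QU + QS.
The resulting 12×6 matrix has rank 6, and its Smith normal form has invariant factors (1,1,1,1,1,1).

From H_k ≅ ker(∂_k) / im(∂_{k+1}) we obtain:

  H_0: rank C_0 − rank ∂_1 = 6 − 5 = 1, and the invariant factors of ∂_1 are all 1, so H_0 ≅ Z.
  H_1: rank ker ∂_1 − rank ∂_2 = (12 − 5) − 6 = 1, and the invariant factors of ∂_2 are all 1, so H_1 ≅ Z.
  H_2: rank ker ∂_2 − rank ∂_3 = (6 − 6) − 0 = 0, and there is no ∂_3, so H_2 ≅ 0.

(K is a triangulation of the cylinder S^1 x I.)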